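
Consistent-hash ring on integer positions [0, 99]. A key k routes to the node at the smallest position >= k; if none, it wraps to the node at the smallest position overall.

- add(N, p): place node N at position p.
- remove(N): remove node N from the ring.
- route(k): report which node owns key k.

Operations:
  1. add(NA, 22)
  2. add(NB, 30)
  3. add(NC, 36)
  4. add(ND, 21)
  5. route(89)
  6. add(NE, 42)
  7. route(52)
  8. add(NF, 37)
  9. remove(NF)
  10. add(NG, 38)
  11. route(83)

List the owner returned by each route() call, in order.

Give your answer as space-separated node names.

Op 1: add NA@22 -> ring=[22:NA]
Op 2: add NB@30 -> ring=[22:NA,30:NB]
Op 3: add NC@36 -> ring=[22:NA,30:NB,36:NC]
Op 4: add ND@21 -> ring=[21:ND,22:NA,30:NB,36:NC]
Op 5: route key 89: none >= 89, wrap to smallest pos 21 -> ND
Op 6: add NE@42 -> ring=[21:ND,22:NA,30:NB,36:NC,42:NE]
Op 7: route key 52: none >= 52, wrap to smallest pos 21 -> ND
Op 8: add NF@37 -> ring=[21:ND,22:NA,30:NB,36:NC,37:NF,42:NE]
Op 9: remove NF -> ring=[21:ND,22:NA,30:NB,36:NC,42:NE]
Op 10: add NG@38 -> ring=[21:ND,22:NA,30:NB,36:NC,38:NG,42:NE]
Op 11: route key 83: none >= 83, wrap to smallest pos 21 -> ND

Answer: ND ND ND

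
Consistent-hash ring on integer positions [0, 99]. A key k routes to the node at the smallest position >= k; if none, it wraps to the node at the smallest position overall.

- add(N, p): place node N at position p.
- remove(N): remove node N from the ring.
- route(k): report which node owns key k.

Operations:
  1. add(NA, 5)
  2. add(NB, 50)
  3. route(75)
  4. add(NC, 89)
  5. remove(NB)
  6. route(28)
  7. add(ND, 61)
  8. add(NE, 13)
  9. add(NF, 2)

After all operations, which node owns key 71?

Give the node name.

Answer: NC

Derivation:
Op 1: add NA@5 -> ring=[5:NA]
Op 2: add NB@50 -> ring=[5:NA,50:NB]
Op 3: route key 75: none >= 75, wrap to smallest pos 5 -> NA
Op 4: add NC@89 -> ring=[5:NA,50:NB,89:NC]
Op 5: remove NB -> ring=[5:NA,89:NC]
Op 6: route key 28: smallest pos >= 28 is 89 -> NC
Op 7: add ND@61 -> ring=[5:NA,61:ND,89:NC]
Op 8: add NE@13 -> ring=[5:NA,13:NE,61:ND,89:NC]
Op 9: add NF@2 -> ring=[2:NF,5:NA,13:NE,61:ND,89:NC]
Final route key 71: smallest pos >= 71 is 89 -> NC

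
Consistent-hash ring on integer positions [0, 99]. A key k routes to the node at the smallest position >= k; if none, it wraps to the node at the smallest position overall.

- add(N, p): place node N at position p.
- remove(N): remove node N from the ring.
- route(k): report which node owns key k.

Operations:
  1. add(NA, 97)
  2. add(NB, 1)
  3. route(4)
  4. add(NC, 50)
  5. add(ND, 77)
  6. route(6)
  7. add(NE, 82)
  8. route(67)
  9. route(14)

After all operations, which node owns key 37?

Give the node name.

Op 1: add NA@97 -> ring=[97:NA]
Op 2: add NB@1 -> ring=[1:NB,97:NA]
Op 3: route key 4: smallest pos >= 4 is 97 -> NA
Op 4: add NC@50 -> ring=[1:NB,50:NC,97:NA]
Op 5: add ND@77 -> ring=[1:NB,50:NC,77:ND,97:NA]
Op 6: route key 6: smallest pos >= 6 is 50 -> NC
Op 7: add NE@82 -> ring=[1:NB,50:NC,77:ND,82:NE,97:NA]
Op 8: route key 67: smallest pos >= 67 is 77 -> ND
Op 9: route key 14: smallest pos >= 14 is 50 -> NC
Final route key 37: smallest pos >= 37 is 50 -> NC

Answer: NC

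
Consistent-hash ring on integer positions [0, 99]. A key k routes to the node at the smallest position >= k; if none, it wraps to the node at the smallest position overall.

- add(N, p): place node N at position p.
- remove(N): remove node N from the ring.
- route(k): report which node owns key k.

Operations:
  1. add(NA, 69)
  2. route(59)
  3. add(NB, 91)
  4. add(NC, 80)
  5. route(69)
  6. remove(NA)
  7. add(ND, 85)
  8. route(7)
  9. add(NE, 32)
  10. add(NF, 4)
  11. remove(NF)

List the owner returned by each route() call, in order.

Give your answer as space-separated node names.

Op 1: add NA@69 -> ring=[69:NA]
Op 2: route key 59: smallest pos >= 59 is 69 -> NA
Op 3: add NB@91 -> ring=[69:NA,91:NB]
Op 4: add NC@80 -> ring=[69:NA,80:NC,91:NB]
Op 5: route key 69: smallest pos >= 69 is 69 -> NA
Op 6: remove NA -> ring=[80:NC,91:NB]
Op 7: add ND@85 -> ring=[80:NC,85:ND,91:NB]
Op 8: route key 7: smallest pos >= 7 is 80 -> NC
Op 9: add NE@32 -> ring=[32:NE,80:NC,85:ND,91:NB]
Op 10: add NF@4 -> ring=[4:NF,32:NE,80:NC,85:ND,91:NB]
Op 11: remove NF -> ring=[32:NE,80:NC,85:ND,91:NB]

Answer: NA NA NC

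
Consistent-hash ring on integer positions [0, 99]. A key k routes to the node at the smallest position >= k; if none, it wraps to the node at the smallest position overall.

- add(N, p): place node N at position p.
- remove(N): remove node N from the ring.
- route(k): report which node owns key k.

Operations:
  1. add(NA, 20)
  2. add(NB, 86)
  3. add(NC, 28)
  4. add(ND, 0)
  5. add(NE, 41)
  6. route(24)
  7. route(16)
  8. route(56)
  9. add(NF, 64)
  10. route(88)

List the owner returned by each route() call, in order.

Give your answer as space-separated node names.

Answer: NC NA NB ND

Derivation:
Op 1: add NA@20 -> ring=[20:NA]
Op 2: add NB@86 -> ring=[20:NA,86:NB]
Op 3: add NC@28 -> ring=[20:NA,28:NC,86:NB]
Op 4: add ND@0 -> ring=[0:ND,20:NA,28:NC,86:NB]
Op 5: add NE@41 -> ring=[0:ND,20:NA,28:NC,41:NE,86:NB]
Op 6: route key 24: smallest pos >= 24 is 28 -> NC
Op 7: route key 16: smallest pos >= 16 is 20 -> NA
Op 8: route key 56: smallest pos >= 56 is 86 -> NB
Op 9: add NF@64 -> ring=[0:ND,20:NA,28:NC,41:NE,64:NF,86:NB]
Op 10: route key 88: none >= 88, wrap to smallest pos 0 -> ND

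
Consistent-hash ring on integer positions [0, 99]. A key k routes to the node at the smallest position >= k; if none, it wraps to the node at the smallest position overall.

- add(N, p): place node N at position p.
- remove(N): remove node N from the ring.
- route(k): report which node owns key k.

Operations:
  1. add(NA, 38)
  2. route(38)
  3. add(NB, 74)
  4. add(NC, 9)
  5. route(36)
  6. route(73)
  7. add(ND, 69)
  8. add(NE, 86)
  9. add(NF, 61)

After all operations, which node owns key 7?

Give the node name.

Op 1: add NA@38 -> ring=[38:NA]
Op 2: route key 38: smallest pos >= 38 is 38 -> NA
Op 3: add NB@74 -> ring=[38:NA,74:NB]
Op 4: add NC@9 -> ring=[9:NC,38:NA,74:NB]
Op 5: route key 36: smallest pos >= 36 is 38 -> NA
Op 6: route key 73: smallest pos >= 73 is 74 -> NB
Op 7: add ND@69 -> ring=[9:NC,38:NA,69:ND,74:NB]
Op 8: add NE@86 -> ring=[9:NC,38:NA,69:ND,74:NB,86:NE]
Op 9: add NF@61 -> ring=[9:NC,38:NA,61:NF,69:ND,74:NB,86:NE]
Final route key 7: smallest pos >= 7 is 9 -> NC

Answer: NC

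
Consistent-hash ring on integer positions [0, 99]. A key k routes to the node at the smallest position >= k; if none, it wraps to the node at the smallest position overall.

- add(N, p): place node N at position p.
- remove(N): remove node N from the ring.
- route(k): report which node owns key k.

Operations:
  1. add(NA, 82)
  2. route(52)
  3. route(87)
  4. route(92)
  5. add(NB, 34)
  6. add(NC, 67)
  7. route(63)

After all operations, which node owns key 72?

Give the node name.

Op 1: add NA@82 -> ring=[82:NA]
Op 2: route key 52: smallest pos >= 52 is 82 -> NA
Op 3: route key 87: none >= 87, wrap to smallest pos 82 -> NA
Op 4: route key 92: none >= 92, wrap to smallest pos 82 -> NA
Op 5: add NB@34 -> ring=[34:NB,82:NA]
Op 6: add NC@67 -> ring=[34:NB,67:NC,82:NA]
Op 7: route key 63: smallest pos >= 63 is 67 -> NC
Final route key 72: smallest pos >= 72 is 82 -> NA

Answer: NA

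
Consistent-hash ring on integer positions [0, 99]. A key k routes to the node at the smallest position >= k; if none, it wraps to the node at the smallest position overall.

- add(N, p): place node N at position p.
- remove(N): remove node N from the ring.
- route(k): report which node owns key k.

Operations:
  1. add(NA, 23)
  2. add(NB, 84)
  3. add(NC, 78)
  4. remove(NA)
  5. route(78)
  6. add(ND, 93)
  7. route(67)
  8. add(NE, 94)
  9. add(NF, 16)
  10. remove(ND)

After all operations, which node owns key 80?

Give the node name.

Answer: NB

Derivation:
Op 1: add NA@23 -> ring=[23:NA]
Op 2: add NB@84 -> ring=[23:NA,84:NB]
Op 3: add NC@78 -> ring=[23:NA,78:NC,84:NB]
Op 4: remove NA -> ring=[78:NC,84:NB]
Op 5: route key 78: smallest pos >= 78 is 78 -> NC
Op 6: add ND@93 -> ring=[78:NC,84:NB,93:ND]
Op 7: route key 67: smallest pos >= 67 is 78 -> NC
Op 8: add NE@94 -> ring=[78:NC,84:NB,93:ND,94:NE]
Op 9: add NF@16 -> ring=[16:NF,78:NC,84:NB,93:ND,94:NE]
Op 10: remove ND -> ring=[16:NF,78:NC,84:NB,94:NE]
Final route key 80: smallest pos >= 80 is 84 -> NB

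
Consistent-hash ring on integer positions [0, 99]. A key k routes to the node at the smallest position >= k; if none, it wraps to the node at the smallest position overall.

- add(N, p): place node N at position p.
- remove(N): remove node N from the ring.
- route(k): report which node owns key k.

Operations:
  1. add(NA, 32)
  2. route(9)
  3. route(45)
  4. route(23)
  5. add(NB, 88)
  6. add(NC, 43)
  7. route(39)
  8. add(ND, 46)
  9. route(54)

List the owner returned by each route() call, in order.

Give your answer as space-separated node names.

Op 1: add NA@32 -> ring=[32:NA]
Op 2: route key 9: smallest pos >= 9 is 32 -> NA
Op 3: route key 45: none >= 45, wrap to smallest pos 32 -> NA
Op 4: route key 23: smallest pos >= 23 is 32 -> NA
Op 5: add NB@88 -> ring=[32:NA,88:NB]
Op 6: add NC@43 -> ring=[32:NA,43:NC,88:NB]
Op 7: route key 39: smallest pos >= 39 is 43 -> NC
Op 8: add ND@46 -> ring=[32:NA,43:NC,46:ND,88:NB]
Op 9: route key 54: smallest pos >= 54 is 88 -> NB

Answer: NA NA NA NC NB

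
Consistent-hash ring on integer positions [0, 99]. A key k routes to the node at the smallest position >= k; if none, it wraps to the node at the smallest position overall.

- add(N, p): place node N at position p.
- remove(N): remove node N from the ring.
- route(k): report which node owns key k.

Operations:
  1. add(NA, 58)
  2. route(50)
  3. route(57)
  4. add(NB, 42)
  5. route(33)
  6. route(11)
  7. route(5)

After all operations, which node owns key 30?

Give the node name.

Op 1: add NA@58 -> ring=[58:NA]
Op 2: route key 50: smallest pos >= 50 is 58 -> NA
Op 3: route key 57: smallest pos >= 57 is 58 -> NA
Op 4: add NB@42 -> ring=[42:NB,58:NA]
Op 5: route key 33: smallest pos >= 33 is 42 -> NB
Op 6: route key 11: smallest pos >= 11 is 42 -> NB
Op 7: route key 5: smallest pos >= 5 is 42 -> NB
Final route key 30: smallest pos >= 30 is 42 -> NB

Answer: NB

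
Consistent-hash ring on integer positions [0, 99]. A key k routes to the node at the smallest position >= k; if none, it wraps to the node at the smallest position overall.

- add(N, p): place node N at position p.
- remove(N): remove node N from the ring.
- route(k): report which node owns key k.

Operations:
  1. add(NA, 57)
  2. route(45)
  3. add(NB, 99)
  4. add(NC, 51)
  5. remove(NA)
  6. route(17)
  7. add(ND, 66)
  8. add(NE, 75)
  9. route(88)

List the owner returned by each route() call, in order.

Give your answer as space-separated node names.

Op 1: add NA@57 -> ring=[57:NA]
Op 2: route key 45: smallest pos >= 45 is 57 -> NA
Op 3: add NB@99 -> ring=[57:NA,99:NB]
Op 4: add NC@51 -> ring=[51:NC,57:NA,99:NB]
Op 5: remove NA -> ring=[51:NC,99:NB]
Op 6: route key 17: smallest pos >= 17 is 51 -> NC
Op 7: add ND@66 -> ring=[51:NC,66:ND,99:NB]
Op 8: add NE@75 -> ring=[51:NC,66:ND,75:NE,99:NB]
Op 9: route key 88: smallest pos >= 88 is 99 -> NB

Answer: NA NC NB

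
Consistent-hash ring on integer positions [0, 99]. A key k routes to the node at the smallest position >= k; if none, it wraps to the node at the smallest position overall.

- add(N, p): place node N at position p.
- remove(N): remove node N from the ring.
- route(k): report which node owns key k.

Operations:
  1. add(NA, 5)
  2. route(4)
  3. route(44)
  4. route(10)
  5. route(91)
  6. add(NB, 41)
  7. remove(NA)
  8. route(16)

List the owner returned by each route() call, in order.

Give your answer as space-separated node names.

Op 1: add NA@5 -> ring=[5:NA]
Op 2: route key 4: smallest pos >= 4 is 5 -> NA
Op 3: route key 44: none >= 44, wrap to smallest pos 5 -> NA
Op 4: route key 10: none >= 10, wrap to smallest pos 5 -> NA
Op 5: route key 91: none >= 91, wrap to smallest pos 5 -> NA
Op 6: add NB@41 -> ring=[5:NA,41:NB]
Op 7: remove NA -> ring=[41:NB]
Op 8: route key 16: smallest pos >= 16 is 41 -> NB

Answer: NA NA NA NA NB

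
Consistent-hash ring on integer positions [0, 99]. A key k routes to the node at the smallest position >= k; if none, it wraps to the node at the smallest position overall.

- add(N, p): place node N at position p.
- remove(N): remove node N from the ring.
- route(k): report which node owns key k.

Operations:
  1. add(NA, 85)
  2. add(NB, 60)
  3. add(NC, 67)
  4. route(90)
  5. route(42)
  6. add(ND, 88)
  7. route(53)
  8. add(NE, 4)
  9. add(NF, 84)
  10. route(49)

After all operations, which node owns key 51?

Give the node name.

Answer: NB

Derivation:
Op 1: add NA@85 -> ring=[85:NA]
Op 2: add NB@60 -> ring=[60:NB,85:NA]
Op 3: add NC@67 -> ring=[60:NB,67:NC,85:NA]
Op 4: route key 90: none >= 90, wrap to smallest pos 60 -> NB
Op 5: route key 42: smallest pos >= 42 is 60 -> NB
Op 6: add ND@88 -> ring=[60:NB,67:NC,85:NA,88:ND]
Op 7: route key 53: smallest pos >= 53 is 60 -> NB
Op 8: add NE@4 -> ring=[4:NE,60:NB,67:NC,85:NA,88:ND]
Op 9: add NF@84 -> ring=[4:NE,60:NB,67:NC,84:NF,85:NA,88:ND]
Op 10: route key 49: smallest pos >= 49 is 60 -> NB
Final route key 51: smallest pos >= 51 is 60 -> NB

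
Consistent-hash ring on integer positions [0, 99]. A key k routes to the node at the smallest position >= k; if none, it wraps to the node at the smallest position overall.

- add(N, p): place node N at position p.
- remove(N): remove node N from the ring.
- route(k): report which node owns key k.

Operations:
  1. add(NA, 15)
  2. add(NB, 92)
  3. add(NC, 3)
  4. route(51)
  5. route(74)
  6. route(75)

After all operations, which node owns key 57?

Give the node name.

Answer: NB

Derivation:
Op 1: add NA@15 -> ring=[15:NA]
Op 2: add NB@92 -> ring=[15:NA,92:NB]
Op 3: add NC@3 -> ring=[3:NC,15:NA,92:NB]
Op 4: route key 51: smallest pos >= 51 is 92 -> NB
Op 5: route key 74: smallest pos >= 74 is 92 -> NB
Op 6: route key 75: smallest pos >= 75 is 92 -> NB
Final route key 57: smallest pos >= 57 is 92 -> NB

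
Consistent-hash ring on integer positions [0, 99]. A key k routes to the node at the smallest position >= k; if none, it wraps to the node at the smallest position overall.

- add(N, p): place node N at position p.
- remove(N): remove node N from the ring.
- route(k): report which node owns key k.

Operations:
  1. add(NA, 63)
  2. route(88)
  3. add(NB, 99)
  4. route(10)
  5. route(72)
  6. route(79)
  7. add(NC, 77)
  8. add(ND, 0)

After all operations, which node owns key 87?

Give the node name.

Answer: NB

Derivation:
Op 1: add NA@63 -> ring=[63:NA]
Op 2: route key 88: none >= 88, wrap to smallest pos 63 -> NA
Op 3: add NB@99 -> ring=[63:NA,99:NB]
Op 4: route key 10: smallest pos >= 10 is 63 -> NA
Op 5: route key 72: smallest pos >= 72 is 99 -> NB
Op 6: route key 79: smallest pos >= 79 is 99 -> NB
Op 7: add NC@77 -> ring=[63:NA,77:NC,99:NB]
Op 8: add ND@0 -> ring=[0:ND,63:NA,77:NC,99:NB]
Final route key 87: smallest pos >= 87 is 99 -> NB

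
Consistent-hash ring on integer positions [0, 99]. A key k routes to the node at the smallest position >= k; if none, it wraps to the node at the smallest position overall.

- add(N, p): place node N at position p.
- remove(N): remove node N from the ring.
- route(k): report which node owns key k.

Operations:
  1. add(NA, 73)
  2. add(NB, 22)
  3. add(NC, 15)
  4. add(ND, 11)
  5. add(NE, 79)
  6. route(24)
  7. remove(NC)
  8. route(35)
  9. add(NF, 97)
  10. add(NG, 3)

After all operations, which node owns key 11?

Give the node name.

Answer: ND

Derivation:
Op 1: add NA@73 -> ring=[73:NA]
Op 2: add NB@22 -> ring=[22:NB,73:NA]
Op 3: add NC@15 -> ring=[15:NC,22:NB,73:NA]
Op 4: add ND@11 -> ring=[11:ND,15:NC,22:NB,73:NA]
Op 5: add NE@79 -> ring=[11:ND,15:NC,22:NB,73:NA,79:NE]
Op 6: route key 24: smallest pos >= 24 is 73 -> NA
Op 7: remove NC -> ring=[11:ND,22:NB,73:NA,79:NE]
Op 8: route key 35: smallest pos >= 35 is 73 -> NA
Op 9: add NF@97 -> ring=[11:ND,22:NB,73:NA,79:NE,97:NF]
Op 10: add NG@3 -> ring=[3:NG,11:ND,22:NB,73:NA,79:NE,97:NF]
Final route key 11: smallest pos >= 11 is 11 -> ND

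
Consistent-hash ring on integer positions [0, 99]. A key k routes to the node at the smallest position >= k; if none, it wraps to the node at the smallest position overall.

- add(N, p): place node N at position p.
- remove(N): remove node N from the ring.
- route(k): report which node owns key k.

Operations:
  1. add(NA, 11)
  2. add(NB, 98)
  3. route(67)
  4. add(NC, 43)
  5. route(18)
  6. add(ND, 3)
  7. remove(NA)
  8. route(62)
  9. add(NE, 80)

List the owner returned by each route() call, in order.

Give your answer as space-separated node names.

Op 1: add NA@11 -> ring=[11:NA]
Op 2: add NB@98 -> ring=[11:NA,98:NB]
Op 3: route key 67: smallest pos >= 67 is 98 -> NB
Op 4: add NC@43 -> ring=[11:NA,43:NC,98:NB]
Op 5: route key 18: smallest pos >= 18 is 43 -> NC
Op 6: add ND@3 -> ring=[3:ND,11:NA,43:NC,98:NB]
Op 7: remove NA -> ring=[3:ND,43:NC,98:NB]
Op 8: route key 62: smallest pos >= 62 is 98 -> NB
Op 9: add NE@80 -> ring=[3:ND,43:NC,80:NE,98:NB]

Answer: NB NC NB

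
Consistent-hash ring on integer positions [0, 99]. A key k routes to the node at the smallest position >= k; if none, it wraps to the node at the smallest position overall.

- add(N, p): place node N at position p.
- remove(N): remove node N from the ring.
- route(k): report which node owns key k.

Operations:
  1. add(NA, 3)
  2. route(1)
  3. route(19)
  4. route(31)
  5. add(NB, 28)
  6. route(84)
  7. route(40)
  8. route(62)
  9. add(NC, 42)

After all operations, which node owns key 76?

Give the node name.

Op 1: add NA@3 -> ring=[3:NA]
Op 2: route key 1: smallest pos >= 1 is 3 -> NA
Op 3: route key 19: none >= 19, wrap to smallest pos 3 -> NA
Op 4: route key 31: none >= 31, wrap to smallest pos 3 -> NA
Op 5: add NB@28 -> ring=[3:NA,28:NB]
Op 6: route key 84: none >= 84, wrap to smallest pos 3 -> NA
Op 7: route key 40: none >= 40, wrap to smallest pos 3 -> NA
Op 8: route key 62: none >= 62, wrap to smallest pos 3 -> NA
Op 9: add NC@42 -> ring=[3:NA,28:NB,42:NC]
Final route key 76: none >= 76, wrap to smallest pos 3 -> NA

Answer: NA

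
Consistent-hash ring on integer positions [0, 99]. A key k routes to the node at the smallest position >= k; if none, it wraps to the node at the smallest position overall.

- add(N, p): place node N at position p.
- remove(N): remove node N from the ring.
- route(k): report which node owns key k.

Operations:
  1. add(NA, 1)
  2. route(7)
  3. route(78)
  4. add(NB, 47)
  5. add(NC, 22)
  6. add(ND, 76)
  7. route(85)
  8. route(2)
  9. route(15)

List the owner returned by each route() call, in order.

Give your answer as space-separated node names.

Answer: NA NA NA NC NC

Derivation:
Op 1: add NA@1 -> ring=[1:NA]
Op 2: route key 7: none >= 7, wrap to smallest pos 1 -> NA
Op 3: route key 78: none >= 78, wrap to smallest pos 1 -> NA
Op 4: add NB@47 -> ring=[1:NA,47:NB]
Op 5: add NC@22 -> ring=[1:NA,22:NC,47:NB]
Op 6: add ND@76 -> ring=[1:NA,22:NC,47:NB,76:ND]
Op 7: route key 85: none >= 85, wrap to smallest pos 1 -> NA
Op 8: route key 2: smallest pos >= 2 is 22 -> NC
Op 9: route key 15: smallest pos >= 15 is 22 -> NC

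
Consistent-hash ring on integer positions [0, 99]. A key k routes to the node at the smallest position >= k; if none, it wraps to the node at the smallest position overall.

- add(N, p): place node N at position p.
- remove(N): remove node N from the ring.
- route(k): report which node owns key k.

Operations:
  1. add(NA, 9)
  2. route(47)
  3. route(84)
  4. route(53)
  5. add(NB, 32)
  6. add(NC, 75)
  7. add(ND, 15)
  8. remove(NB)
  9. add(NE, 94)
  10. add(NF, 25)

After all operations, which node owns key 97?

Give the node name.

Op 1: add NA@9 -> ring=[9:NA]
Op 2: route key 47: none >= 47, wrap to smallest pos 9 -> NA
Op 3: route key 84: none >= 84, wrap to smallest pos 9 -> NA
Op 4: route key 53: none >= 53, wrap to smallest pos 9 -> NA
Op 5: add NB@32 -> ring=[9:NA,32:NB]
Op 6: add NC@75 -> ring=[9:NA,32:NB,75:NC]
Op 7: add ND@15 -> ring=[9:NA,15:ND,32:NB,75:NC]
Op 8: remove NB -> ring=[9:NA,15:ND,75:NC]
Op 9: add NE@94 -> ring=[9:NA,15:ND,75:NC,94:NE]
Op 10: add NF@25 -> ring=[9:NA,15:ND,25:NF,75:NC,94:NE]
Final route key 97: none >= 97, wrap to smallest pos 9 -> NA

Answer: NA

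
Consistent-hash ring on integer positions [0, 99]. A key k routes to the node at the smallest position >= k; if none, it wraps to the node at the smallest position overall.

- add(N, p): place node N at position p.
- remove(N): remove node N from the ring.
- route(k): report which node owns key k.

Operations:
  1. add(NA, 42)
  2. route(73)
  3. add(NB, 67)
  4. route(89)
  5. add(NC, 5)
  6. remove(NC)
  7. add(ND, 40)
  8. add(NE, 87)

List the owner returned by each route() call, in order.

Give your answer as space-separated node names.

Op 1: add NA@42 -> ring=[42:NA]
Op 2: route key 73: none >= 73, wrap to smallest pos 42 -> NA
Op 3: add NB@67 -> ring=[42:NA,67:NB]
Op 4: route key 89: none >= 89, wrap to smallest pos 42 -> NA
Op 5: add NC@5 -> ring=[5:NC,42:NA,67:NB]
Op 6: remove NC -> ring=[42:NA,67:NB]
Op 7: add ND@40 -> ring=[40:ND,42:NA,67:NB]
Op 8: add NE@87 -> ring=[40:ND,42:NA,67:NB,87:NE]

Answer: NA NA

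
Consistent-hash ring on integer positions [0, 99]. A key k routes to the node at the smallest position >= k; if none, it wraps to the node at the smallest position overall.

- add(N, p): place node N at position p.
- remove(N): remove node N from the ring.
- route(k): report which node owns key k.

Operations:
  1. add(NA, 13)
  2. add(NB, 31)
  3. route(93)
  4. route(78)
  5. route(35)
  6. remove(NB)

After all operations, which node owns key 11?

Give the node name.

Op 1: add NA@13 -> ring=[13:NA]
Op 2: add NB@31 -> ring=[13:NA,31:NB]
Op 3: route key 93: none >= 93, wrap to smallest pos 13 -> NA
Op 4: route key 78: none >= 78, wrap to smallest pos 13 -> NA
Op 5: route key 35: none >= 35, wrap to smallest pos 13 -> NA
Op 6: remove NB -> ring=[13:NA]
Final route key 11: smallest pos >= 11 is 13 -> NA

Answer: NA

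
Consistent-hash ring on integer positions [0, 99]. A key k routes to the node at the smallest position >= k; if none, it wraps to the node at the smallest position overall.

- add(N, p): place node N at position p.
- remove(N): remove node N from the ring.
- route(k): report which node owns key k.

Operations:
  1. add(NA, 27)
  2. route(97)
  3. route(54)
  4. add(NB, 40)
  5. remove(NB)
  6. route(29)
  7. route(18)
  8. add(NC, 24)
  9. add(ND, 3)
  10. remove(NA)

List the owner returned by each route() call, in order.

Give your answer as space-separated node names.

Answer: NA NA NA NA

Derivation:
Op 1: add NA@27 -> ring=[27:NA]
Op 2: route key 97: none >= 97, wrap to smallest pos 27 -> NA
Op 3: route key 54: none >= 54, wrap to smallest pos 27 -> NA
Op 4: add NB@40 -> ring=[27:NA,40:NB]
Op 5: remove NB -> ring=[27:NA]
Op 6: route key 29: none >= 29, wrap to smallest pos 27 -> NA
Op 7: route key 18: smallest pos >= 18 is 27 -> NA
Op 8: add NC@24 -> ring=[24:NC,27:NA]
Op 9: add ND@3 -> ring=[3:ND,24:NC,27:NA]
Op 10: remove NA -> ring=[3:ND,24:NC]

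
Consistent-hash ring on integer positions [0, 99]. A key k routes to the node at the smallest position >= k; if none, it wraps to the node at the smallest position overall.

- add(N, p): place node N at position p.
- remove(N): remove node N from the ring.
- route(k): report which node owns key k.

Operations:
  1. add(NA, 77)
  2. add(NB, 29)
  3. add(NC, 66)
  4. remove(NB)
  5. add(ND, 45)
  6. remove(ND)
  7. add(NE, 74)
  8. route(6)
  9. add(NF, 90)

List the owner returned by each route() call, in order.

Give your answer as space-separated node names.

Answer: NC

Derivation:
Op 1: add NA@77 -> ring=[77:NA]
Op 2: add NB@29 -> ring=[29:NB,77:NA]
Op 3: add NC@66 -> ring=[29:NB,66:NC,77:NA]
Op 4: remove NB -> ring=[66:NC,77:NA]
Op 5: add ND@45 -> ring=[45:ND,66:NC,77:NA]
Op 6: remove ND -> ring=[66:NC,77:NA]
Op 7: add NE@74 -> ring=[66:NC,74:NE,77:NA]
Op 8: route key 6: smallest pos >= 6 is 66 -> NC
Op 9: add NF@90 -> ring=[66:NC,74:NE,77:NA,90:NF]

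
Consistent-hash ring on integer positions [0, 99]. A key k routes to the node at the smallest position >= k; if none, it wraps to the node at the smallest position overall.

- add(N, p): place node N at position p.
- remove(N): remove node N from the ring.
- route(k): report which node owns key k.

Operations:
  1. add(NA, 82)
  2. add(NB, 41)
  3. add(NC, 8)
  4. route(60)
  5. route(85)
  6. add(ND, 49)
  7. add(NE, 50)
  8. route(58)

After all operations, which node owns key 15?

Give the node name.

Answer: NB

Derivation:
Op 1: add NA@82 -> ring=[82:NA]
Op 2: add NB@41 -> ring=[41:NB,82:NA]
Op 3: add NC@8 -> ring=[8:NC,41:NB,82:NA]
Op 4: route key 60: smallest pos >= 60 is 82 -> NA
Op 5: route key 85: none >= 85, wrap to smallest pos 8 -> NC
Op 6: add ND@49 -> ring=[8:NC,41:NB,49:ND,82:NA]
Op 7: add NE@50 -> ring=[8:NC,41:NB,49:ND,50:NE,82:NA]
Op 8: route key 58: smallest pos >= 58 is 82 -> NA
Final route key 15: smallest pos >= 15 is 41 -> NB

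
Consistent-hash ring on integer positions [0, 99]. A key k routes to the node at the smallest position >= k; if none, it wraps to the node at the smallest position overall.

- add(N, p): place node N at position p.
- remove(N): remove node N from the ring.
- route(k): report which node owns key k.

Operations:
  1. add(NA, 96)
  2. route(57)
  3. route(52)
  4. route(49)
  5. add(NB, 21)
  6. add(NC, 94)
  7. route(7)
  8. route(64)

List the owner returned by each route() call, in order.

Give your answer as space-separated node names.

Answer: NA NA NA NB NC

Derivation:
Op 1: add NA@96 -> ring=[96:NA]
Op 2: route key 57: smallest pos >= 57 is 96 -> NA
Op 3: route key 52: smallest pos >= 52 is 96 -> NA
Op 4: route key 49: smallest pos >= 49 is 96 -> NA
Op 5: add NB@21 -> ring=[21:NB,96:NA]
Op 6: add NC@94 -> ring=[21:NB,94:NC,96:NA]
Op 7: route key 7: smallest pos >= 7 is 21 -> NB
Op 8: route key 64: smallest pos >= 64 is 94 -> NC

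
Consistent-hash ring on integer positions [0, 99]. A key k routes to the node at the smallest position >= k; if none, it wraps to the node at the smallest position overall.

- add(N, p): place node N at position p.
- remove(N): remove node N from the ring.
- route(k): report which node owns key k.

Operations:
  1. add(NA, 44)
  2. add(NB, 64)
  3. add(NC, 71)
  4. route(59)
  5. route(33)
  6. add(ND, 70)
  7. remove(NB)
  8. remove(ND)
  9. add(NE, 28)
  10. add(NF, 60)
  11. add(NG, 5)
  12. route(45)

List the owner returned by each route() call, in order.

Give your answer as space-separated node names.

Op 1: add NA@44 -> ring=[44:NA]
Op 2: add NB@64 -> ring=[44:NA,64:NB]
Op 3: add NC@71 -> ring=[44:NA,64:NB,71:NC]
Op 4: route key 59: smallest pos >= 59 is 64 -> NB
Op 5: route key 33: smallest pos >= 33 is 44 -> NA
Op 6: add ND@70 -> ring=[44:NA,64:NB,70:ND,71:NC]
Op 7: remove NB -> ring=[44:NA,70:ND,71:NC]
Op 8: remove ND -> ring=[44:NA,71:NC]
Op 9: add NE@28 -> ring=[28:NE,44:NA,71:NC]
Op 10: add NF@60 -> ring=[28:NE,44:NA,60:NF,71:NC]
Op 11: add NG@5 -> ring=[5:NG,28:NE,44:NA,60:NF,71:NC]
Op 12: route key 45: smallest pos >= 45 is 60 -> NF

Answer: NB NA NF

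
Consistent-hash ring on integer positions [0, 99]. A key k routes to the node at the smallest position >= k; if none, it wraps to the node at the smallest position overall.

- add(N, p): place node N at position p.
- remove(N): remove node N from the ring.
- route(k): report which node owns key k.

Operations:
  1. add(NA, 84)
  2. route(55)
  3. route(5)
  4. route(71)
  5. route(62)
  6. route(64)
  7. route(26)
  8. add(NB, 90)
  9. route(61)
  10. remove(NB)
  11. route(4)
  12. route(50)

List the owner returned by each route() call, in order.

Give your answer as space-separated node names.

Answer: NA NA NA NA NA NA NA NA NA

Derivation:
Op 1: add NA@84 -> ring=[84:NA]
Op 2: route key 55: smallest pos >= 55 is 84 -> NA
Op 3: route key 5: smallest pos >= 5 is 84 -> NA
Op 4: route key 71: smallest pos >= 71 is 84 -> NA
Op 5: route key 62: smallest pos >= 62 is 84 -> NA
Op 6: route key 64: smallest pos >= 64 is 84 -> NA
Op 7: route key 26: smallest pos >= 26 is 84 -> NA
Op 8: add NB@90 -> ring=[84:NA,90:NB]
Op 9: route key 61: smallest pos >= 61 is 84 -> NA
Op 10: remove NB -> ring=[84:NA]
Op 11: route key 4: smallest pos >= 4 is 84 -> NA
Op 12: route key 50: smallest pos >= 50 is 84 -> NA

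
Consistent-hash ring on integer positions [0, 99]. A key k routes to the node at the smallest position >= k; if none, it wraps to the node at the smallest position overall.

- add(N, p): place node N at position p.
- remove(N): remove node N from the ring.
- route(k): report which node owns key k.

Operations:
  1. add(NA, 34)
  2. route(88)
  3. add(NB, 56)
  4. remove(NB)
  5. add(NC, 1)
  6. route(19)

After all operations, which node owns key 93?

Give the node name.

Op 1: add NA@34 -> ring=[34:NA]
Op 2: route key 88: none >= 88, wrap to smallest pos 34 -> NA
Op 3: add NB@56 -> ring=[34:NA,56:NB]
Op 4: remove NB -> ring=[34:NA]
Op 5: add NC@1 -> ring=[1:NC,34:NA]
Op 6: route key 19: smallest pos >= 19 is 34 -> NA
Final route key 93: none >= 93, wrap to smallest pos 1 -> NC

Answer: NC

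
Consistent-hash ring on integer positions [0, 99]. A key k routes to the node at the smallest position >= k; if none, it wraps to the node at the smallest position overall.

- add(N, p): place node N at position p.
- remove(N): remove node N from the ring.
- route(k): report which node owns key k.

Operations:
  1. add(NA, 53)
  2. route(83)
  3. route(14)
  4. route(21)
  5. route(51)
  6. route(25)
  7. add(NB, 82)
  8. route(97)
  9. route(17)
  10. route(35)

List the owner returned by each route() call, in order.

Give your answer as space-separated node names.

Op 1: add NA@53 -> ring=[53:NA]
Op 2: route key 83: none >= 83, wrap to smallest pos 53 -> NA
Op 3: route key 14: smallest pos >= 14 is 53 -> NA
Op 4: route key 21: smallest pos >= 21 is 53 -> NA
Op 5: route key 51: smallest pos >= 51 is 53 -> NA
Op 6: route key 25: smallest pos >= 25 is 53 -> NA
Op 7: add NB@82 -> ring=[53:NA,82:NB]
Op 8: route key 97: none >= 97, wrap to smallest pos 53 -> NA
Op 9: route key 17: smallest pos >= 17 is 53 -> NA
Op 10: route key 35: smallest pos >= 35 is 53 -> NA

Answer: NA NA NA NA NA NA NA NA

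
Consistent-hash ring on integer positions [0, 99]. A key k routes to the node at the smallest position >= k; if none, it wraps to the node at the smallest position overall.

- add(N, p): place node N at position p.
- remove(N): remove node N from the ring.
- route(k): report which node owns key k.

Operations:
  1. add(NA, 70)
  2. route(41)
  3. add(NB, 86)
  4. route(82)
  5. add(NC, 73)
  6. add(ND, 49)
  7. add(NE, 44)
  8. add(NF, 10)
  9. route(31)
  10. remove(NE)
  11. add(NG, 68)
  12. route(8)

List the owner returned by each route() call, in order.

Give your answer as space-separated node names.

Answer: NA NB NE NF

Derivation:
Op 1: add NA@70 -> ring=[70:NA]
Op 2: route key 41: smallest pos >= 41 is 70 -> NA
Op 3: add NB@86 -> ring=[70:NA,86:NB]
Op 4: route key 82: smallest pos >= 82 is 86 -> NB
Op 5: add NC@73 -> ring=[70:NA,73:NC,86:NB]
Op 6: add ND@49 -> ring=[49:ND,70:NA,73:NC,86:NB]
Op 7: add NE@44 -> ring=[44:NE,49:ND,70:NA,73:NC,86:NB]
Op 8: add NF@10 -> ring=[10:NF,44:NE,49:ND,70:NA,73:NC,86:NB]
Op 9: route key 31: smallest pos >= 31 is 44 -> NE
Op 10: remove NE -> ring=[10:NF,49:ND,70:NA,73:NC,86:NB]
Op 11: add NG@68 -> ring=[10:NF,49:ND,68:NG,70:NA,73:NC,86:NB]
Op 12: route key 8: smallest pos >= 8 is 10 -> NF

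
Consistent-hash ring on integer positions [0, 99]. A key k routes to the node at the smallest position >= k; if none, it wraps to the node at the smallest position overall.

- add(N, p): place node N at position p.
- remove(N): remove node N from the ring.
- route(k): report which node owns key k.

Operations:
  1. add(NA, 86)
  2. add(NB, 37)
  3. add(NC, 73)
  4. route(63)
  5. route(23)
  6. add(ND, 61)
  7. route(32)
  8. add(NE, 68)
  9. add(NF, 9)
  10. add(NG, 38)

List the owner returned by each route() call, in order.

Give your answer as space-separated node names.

Answer: NC NB NB

Derivation:
Op 1: add NA@86 -> ring=[86:NA]
Op 2: add NB@37 -> ring=[37:NB,86:NA]
Op 3: add NC@73 -> ring=[37:NB,73:NC,86:NA]
Op 4: route key 63: smallest pos >= 63 is 73 -> NC
Op 5: route key 23: smallest pos >= 23 is 37 -> NB
Op 6: add ND@61 -> ring=[37:NB,61:ND,73:NC,86:NA]
Op 7: route key 32: smallest pos >= 32 is 37 -> NB
Op 8: add NE@68 -> ring=[37:NB,61:ND,68:NE,73:NC,86:NA]
Op 9: add NF@9 -> ring=[9:NF,37:NB,61:ND,68:NE,73:NC,86:NA]
Op 10: add NG@38 -> ring=[9:NF,37:NB,38:NG,61:ND,68:NE,73:NC,86:NA]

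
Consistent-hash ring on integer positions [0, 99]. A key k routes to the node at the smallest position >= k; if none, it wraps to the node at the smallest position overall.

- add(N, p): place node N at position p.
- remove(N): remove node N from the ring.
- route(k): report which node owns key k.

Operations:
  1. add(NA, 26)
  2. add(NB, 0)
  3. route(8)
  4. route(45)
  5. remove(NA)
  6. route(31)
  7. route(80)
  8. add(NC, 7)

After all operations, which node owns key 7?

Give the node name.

Answer: NC

Derivation:
Op 1: add NA@26 -> ring=[26:NA]
Op 2: add NB@0 -> ring=[0:NB,26:NA]
Op 3: route key 8: smallest pos >= 8 is 26 -> NA
Op 4: route key 45: none >= 45, wrap to smallest pos 0 -> NB
Op 5: remove NA -> ring=[0:NB]
Op 6: route key 31: none >= 31, wrap to smallest pos 0 -> NB
Op 7: route key 80: none >= 80, wrap to smallest pos 0 -> NB
Op 8: add NC@7 -> ring=[0:NB,7:NC]
Final route key 7: smallest pos >= 7 is 7 -> NC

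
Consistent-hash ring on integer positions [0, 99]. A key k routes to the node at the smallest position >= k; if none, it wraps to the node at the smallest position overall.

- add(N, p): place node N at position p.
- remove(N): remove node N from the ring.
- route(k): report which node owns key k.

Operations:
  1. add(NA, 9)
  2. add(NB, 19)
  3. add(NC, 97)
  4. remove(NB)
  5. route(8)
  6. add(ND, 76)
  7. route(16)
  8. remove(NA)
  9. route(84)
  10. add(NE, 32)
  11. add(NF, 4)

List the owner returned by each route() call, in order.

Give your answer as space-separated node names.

Op 1: add NA@9 -> ring=[9:NA]
Op 2: add NB@19 -> ring=[9:NA,19:NB]
Op 3: add NC@97 -> ring=[9:NA,19:NB,97:NC]
Op 4: remove NB -> ring=[9:NA,97:NC]
Op 5: route key 8: smallest pos >= 8 is 9 -> NA
Op 6: add ND@76 -> ring=[9:NA,76:ND,97:NC]
Op 7: route key 16: smallest pos >= 16 is 76 -> ND
Op 8: remove NA -> ring=[76:ND,97:NC]
Op 9: route key 84: smallest pos >= 84 is 97 -> NC
Op 10: add NE@32 -> ring=[32:NE,76:ND,97:NC]
Op 11: add NF@4 -> ring=[4:NF,32:NE,76:ND,97:NC]

Answer: NA ND NC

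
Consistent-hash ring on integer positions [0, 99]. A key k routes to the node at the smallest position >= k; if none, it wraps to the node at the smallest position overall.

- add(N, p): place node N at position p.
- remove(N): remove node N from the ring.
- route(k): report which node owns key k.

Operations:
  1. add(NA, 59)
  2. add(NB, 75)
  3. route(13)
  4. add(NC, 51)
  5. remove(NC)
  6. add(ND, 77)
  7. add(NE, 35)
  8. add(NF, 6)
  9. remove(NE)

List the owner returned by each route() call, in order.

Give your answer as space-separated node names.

Op 1: add NA@59 -> ring=[59:NA]
Op 2: add NB@75 -> ring=[59:NA,75:NB]
Op 3: route key 13: smallest pos >= 13 is 59 -> NA
Op 4: add NC@51 -> ring=[51:NC,59:NA,75:NB]
Op 5: remove NC -> ring=[59:NA,75:NB]
Op 6: add ND@77 -> ring=[59:NA,75:NB,77:ND]
Op 7: add NE@35 -> ring=[35:NE,59:NA,75:NB,77:ND]
Op 8: add NF@6 -> ring=[6:NF,35:NE,59:NA,75:NB,77:ND]
Op 9: remove NE -> ring=[6:NF,59:NA,75:NB,77:ND]

Answer: NA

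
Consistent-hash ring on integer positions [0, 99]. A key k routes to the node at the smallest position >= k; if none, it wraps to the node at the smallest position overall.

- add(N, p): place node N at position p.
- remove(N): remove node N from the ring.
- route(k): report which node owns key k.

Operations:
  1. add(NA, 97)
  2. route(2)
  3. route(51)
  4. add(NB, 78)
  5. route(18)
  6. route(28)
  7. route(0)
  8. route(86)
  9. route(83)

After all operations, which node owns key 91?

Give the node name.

Answer: NA

Derivation:
Op 1: add NA@97 -> ring=[97:NA]
Op 2: route key 2: smallest pos >= 2 is 97 -> NA
Op 3: route key 51: smallest pos >= 51 is 97 -> NA
Op 4: add NB@78 -> ring=[78:NB,97:NA]
Op 5: route key 18: smallest pos >= 18 is 78 -> NB
Op 6: route key 28: smallest pos >= 28 is 78 -> NB
Op 7: route key 0: smallest pos >= 0 is 78 -> NB
Op 8: route key 86: smallest pos >= 86 is 97 -> NA
Op 9: route key 83: smallest pos >= 83 is 97 -> NA
Final route key 91: smallest pos >= 91 is 97 -> NA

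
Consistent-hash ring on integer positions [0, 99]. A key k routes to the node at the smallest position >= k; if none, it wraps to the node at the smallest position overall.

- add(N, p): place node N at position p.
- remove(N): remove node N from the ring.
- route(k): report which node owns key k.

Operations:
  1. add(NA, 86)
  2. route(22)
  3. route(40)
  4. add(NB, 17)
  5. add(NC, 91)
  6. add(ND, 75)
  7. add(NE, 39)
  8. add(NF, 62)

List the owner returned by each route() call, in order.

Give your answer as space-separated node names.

Op 1: add NA@86 -> ring=[86:NA]
Op 2: route key 22: smallest pos >= 22 is 86 -> NA
Op 3: route key 40: smallest pos >= 40 is 86 -> NA
Op 4: add NB@17 -> ring=[17:NB,86:NA]
Op 5: add NC@91 -> ring=[17:NB,86:NA,91:NC]
Op 6: add ND@75 -> ring=[17:NB,75:ND,86:NA,91:NC]
Op 7: add NE@39 -> ring=[17:NB,39:NE,75:ND,86:NA,91:NC]
Op 8: add NF@62 -> ring=[17:NB,39:NE,62:NF,75:ND,86:NA,91:NC]

Answer: NA NA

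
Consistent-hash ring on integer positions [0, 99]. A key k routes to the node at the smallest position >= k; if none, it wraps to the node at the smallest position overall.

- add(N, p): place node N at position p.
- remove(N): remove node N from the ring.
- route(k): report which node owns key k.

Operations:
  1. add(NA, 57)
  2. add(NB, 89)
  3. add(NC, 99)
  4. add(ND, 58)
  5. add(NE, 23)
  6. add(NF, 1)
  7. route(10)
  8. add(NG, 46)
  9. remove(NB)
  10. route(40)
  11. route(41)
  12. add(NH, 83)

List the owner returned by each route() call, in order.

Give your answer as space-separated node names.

Op 1: add NA@57 -> ring=[57:NA]
Op 2: add NB@89 -> ring=[57:NA,89:NB]
Op 3: add NC@99 -> ring=[57:NA,89:NB,99:NC]
Op 4: add ND@58 -> ring=[57:NA,58:ND,89:NB,99:NC]
Op 5: add NE@23 -> ring=[23:NE,57:NA,58:ND,89:NB,99:NC]
Op 6: add NF@1 -> ring=[1:NF,23:NE,57:NA,58:ND,89:NB,99:NC]
Op 7: route key 10: smallest pos >= 10 is 23 -> NE
Op 8: add NG@46 -> ring=[1:NF,23:NE,46:NG,57:NA,58:ND,89:NB,99:NC]
Op 9: remove NB -> ring=[1:NF,23:NE,46:NG,57:NA,58:ND,99:NC]
Op 10: route key 40: smallest pos >= 40 is 46 -> NG
Op 11: route key 41: smallest pos >= 41 is 46 -> NG
Op 12: add NH@83 -> ring=[1:NF,23:NE,46:NG,57:NA,58:ND,83:NH,99:NC]

Answer: NE NG NG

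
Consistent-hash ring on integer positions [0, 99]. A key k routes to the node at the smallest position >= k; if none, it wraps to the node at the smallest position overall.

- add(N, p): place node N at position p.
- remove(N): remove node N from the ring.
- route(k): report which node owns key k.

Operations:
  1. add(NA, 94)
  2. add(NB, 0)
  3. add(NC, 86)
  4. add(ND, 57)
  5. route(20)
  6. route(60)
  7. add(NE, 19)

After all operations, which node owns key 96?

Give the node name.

Op 1: add NA@94 -> ring=[94:NA]
Op 2: add NB@0 -> ring=[0:NB,94:NA]
Op 3: add NC@86 -> ring=[0:NB,86:NC,94:NA]
Op 4: add ND@57 -> ring=[0:NB,57:ND,86:NC,94:NA]
Op 5: route key 20: smallest pos >= 20 is 57 -> ND
Op 6: route key 60: smallest pos >= 60 is 86 -> NC
Op 7: add NE@19 -> ring=[0:NB,19:NE,57:ND,86:NC,94:NA]
Final route key 96: none >= 96, wrap to smallest pos 0 -> NB

Answer: NB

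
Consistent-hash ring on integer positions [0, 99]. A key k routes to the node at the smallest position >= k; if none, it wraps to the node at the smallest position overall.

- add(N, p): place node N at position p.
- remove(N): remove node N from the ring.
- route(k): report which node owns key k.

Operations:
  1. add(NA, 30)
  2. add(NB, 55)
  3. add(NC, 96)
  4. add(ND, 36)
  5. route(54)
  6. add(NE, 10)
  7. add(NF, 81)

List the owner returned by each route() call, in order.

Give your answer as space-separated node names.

Answer: NB

Derivation:
Op 1: add NA@30 -> ring=[30:NA]
Op 2: add NB@55 -> ring=[30:NA,55:NB]
Op 3: add NC@96 -> ring=[30:NA,55:NB,96:NC]
Op 4: add ND@36 -> ring=[30:NA,36:ND,55:NB,96:NC]
Op 5: route key 54: smallest pos >= 54 is 55 -> NB
Op 6: add NE@10 -> ring=[10:NE,30:NA,36:ND,55:NB,96:NC]
Op 7: add NF@81 -> ring=[10:NE,30:NA,36:ND,55:NB,81:NF,96:NC]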